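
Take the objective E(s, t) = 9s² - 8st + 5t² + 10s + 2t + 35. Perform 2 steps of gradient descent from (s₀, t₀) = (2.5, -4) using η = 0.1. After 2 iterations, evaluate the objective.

∇E = (18s - 8t + 10, -8s + 10t + 2)
(s₁, t₁) = (2.5, -4) − 0.1·(87, -58) = (-6.2, 1.8)
(s₂, t₂) = (-6.2, 1.8) − 0.1·(-116, 69.6) = (5.4, -5.16)
E(5.4, -5.16) = 697.16

697.16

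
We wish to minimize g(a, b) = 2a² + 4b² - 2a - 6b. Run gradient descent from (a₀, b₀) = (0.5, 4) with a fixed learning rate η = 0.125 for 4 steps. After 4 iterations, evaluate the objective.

-2.75

∇g = (4a - 2, 8b - 6)
Step 1: at (0.5, 4), ∇g = (0, 26) → (0.5, 4) − 0.125·(0, 26) = (0.5, 0.75)
Step 2: at (0.5, 0.75), ∇g = (0, 0) → (0.5, 0.75) − 0.125·(0, 0) = (0.5, 0.75)
Step 3: at (0.5, 0.75), ∇g = (0, 0) → (0.5, 0.75) − 0.125·(0, 0) = (0.5, 0.75)
Step 4: at (0.5, 0.75), ∇g = (0, 0) → (0.5, 0.75) − 0.125·(0, 0) = (0.5, 0.75)
g(0.5, 0.75) = -2.75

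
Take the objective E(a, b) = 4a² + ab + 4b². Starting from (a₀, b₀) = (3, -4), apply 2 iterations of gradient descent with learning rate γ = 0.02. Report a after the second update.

∇E = (8a + b, a + 8b)
(a₁, b₁) = (3, -4) − 0.02·(20, -29) = (2.6, -3.42)
(a₂, b₂) = (2.6, -3.42) − 0.02·(17.38, -24.76) = (2.2524, -2.9248)
a = 2.2524

2.2524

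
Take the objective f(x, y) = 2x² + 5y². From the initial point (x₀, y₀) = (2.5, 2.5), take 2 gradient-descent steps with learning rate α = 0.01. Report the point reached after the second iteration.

∇f = (4x, 10y)
(x₁, y₁) = (2.5, 2.5) − 0.01·(10, 25) = (2.4, 2.25)
(x₂, y₂) = (2.4, 2.25) − 0.01·(9.6, 22.5) = (2.304, 2.025)

(2.304, 2.025)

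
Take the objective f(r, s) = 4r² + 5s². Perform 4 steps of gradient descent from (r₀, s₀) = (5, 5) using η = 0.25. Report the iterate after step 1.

∇f = (8r, 10s)
(r₁, s₁) = (5, 5) − 0.25·(40, 50) = (-5, -7.5)

(-5, -7.5)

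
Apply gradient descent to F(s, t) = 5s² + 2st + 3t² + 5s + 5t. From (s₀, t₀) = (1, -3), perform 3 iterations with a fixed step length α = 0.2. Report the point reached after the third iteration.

∇F = (10s + 2t + 5, 2s + 6t + 5)
Step 1: at (1, -3), ∇F = (9, -11) → (1, -3) − 0.2·(9, -11) = (-0.8, -0.8)
Step 2: at (-0.8, -0.8), ∇F = (-4.6, -1.4) → (-0.8, -0.8) − 0.2·(-4.6, -1.4) = (0.12, -0.52)
Step 3: at (0.12, -0.52), ∇F = (5.16, 2.12) → (0.12, -0.52) − 0.2·(5.16, 2.12) = (-0.912, -0.944)

(-0.912, -0.944)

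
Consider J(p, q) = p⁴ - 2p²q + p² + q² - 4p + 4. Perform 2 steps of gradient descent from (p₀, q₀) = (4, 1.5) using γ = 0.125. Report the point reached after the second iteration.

∇J = (4p³ - 4pq + 2p - 4, -2p² + 2q)
(p₁, q₁) = (4, 1.5) − 0.125·(236, -29) = (-25.5, 5.125)
(p₂, q₂) = (-25.5, 5.125) − 0.125·(-65857.75, -1290.25) = (8206.71875, 166.40625)

(8206.71875, 166.40625)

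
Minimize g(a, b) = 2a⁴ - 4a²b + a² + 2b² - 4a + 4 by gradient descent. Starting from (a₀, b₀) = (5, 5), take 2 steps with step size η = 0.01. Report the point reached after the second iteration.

∇g = (8a³ - 8ab + 2a - 4, -4a² + 4b)
Step 1: at (5, 5), ∇g = (806, -80) → (5, 5) − 0.01·(806, -80) = (-3.06, 5.8)
Step 2: at (-3.06, 5.8), ∇g = (-97.356928, -14.2544) → (-3.06, 5.8) − 0.01·(-97.356928, -14.2544) = (-2.08643072, 5.942544)

(-2.08643072, 5.942544)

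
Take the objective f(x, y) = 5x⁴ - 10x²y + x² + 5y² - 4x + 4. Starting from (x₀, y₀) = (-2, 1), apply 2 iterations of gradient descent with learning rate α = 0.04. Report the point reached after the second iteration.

(-15.7754624, 5.21376)

∇f = (20x³ - 20xy + 2x - 4, -10x² + 10y)
Step 1: at (-2, 1), ∇f = (-128, -30) → (-2, 1) − 0.04·(-128, -30) = (3.12, 2.2)
Step 2: at (3.12, 2.2), ∇f = (472.38656, -75.344) → (3.12, 2.2) − 0.04·(472.38656, -75.344) = (-15.7754624, 5.21376)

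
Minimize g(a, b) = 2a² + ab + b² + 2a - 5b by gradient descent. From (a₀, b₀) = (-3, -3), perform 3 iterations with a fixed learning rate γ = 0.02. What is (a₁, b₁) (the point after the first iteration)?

(-2.74, -2.72)

∇g = (4a + b + 2, a + 2b - 5)
Step 1: at (-3, -3), ∇g = (-13, -14) → (-3, -3) − 0.02·(-13, -14) = (-2.74, -2.72)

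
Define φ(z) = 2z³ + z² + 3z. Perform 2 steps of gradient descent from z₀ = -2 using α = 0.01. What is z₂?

φ′(z) = 6z² + 2z + 3
Step 1: φ′(-2) = 23; z₁ = -2 − 0.01·23 = -2.23
Step 2: φ′(-2.23) = 28.3774; z₂ = -2.23 − 0.01·28.3774 = -2.513774

-2.513774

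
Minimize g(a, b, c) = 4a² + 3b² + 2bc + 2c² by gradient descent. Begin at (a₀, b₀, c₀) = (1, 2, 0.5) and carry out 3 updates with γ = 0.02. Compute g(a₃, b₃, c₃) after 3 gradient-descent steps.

∇g = (8a, 6b + 2c, 2b + 4c)
Step 1: at (1, 2, 0.5), ∇g = (8, 13, 6) → (1, 2, 0.5) − 0.02·(8, 13, 6) = (0.84, 1.74, 0.38)
Step 2: at (0.84, 1.74, 0.38), ∇g = (6.72, 11.2, 5) → (0.84, 1.74, 0.38) − 0.02·(6.72, 11.2, 5) = (0.7056, 1.516, 0.28)
Step 3: at (0.7056, 1.516, 0.28), ∇g = (5.6448, 9.656, 4.152) → (0.7056, 1.516, 0.28) − 0.02·(5.6448, 9.656, 4.152) = (0.592704, 1.32288, 0.19696)
g(0.592704, 1.32288, 0.19696) = 7.253921982464

7.253921982464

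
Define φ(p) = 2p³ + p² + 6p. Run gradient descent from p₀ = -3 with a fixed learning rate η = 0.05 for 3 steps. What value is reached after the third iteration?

-83.0616987

φ′(p) = 6p² + 2p + 6
p₁ = -3 − 0.05·54 = -5.7
p₂ = -5.7 − 0.05·189.54 = -15.177
p₃ = -15.177 − 0.05·1357.693974 = -83.0616987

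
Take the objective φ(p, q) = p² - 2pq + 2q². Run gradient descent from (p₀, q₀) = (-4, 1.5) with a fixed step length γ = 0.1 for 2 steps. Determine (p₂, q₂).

∇φ = (2p - 2q, -2p + 4q)
(p₁, q₁) = (-4, 1.5) − 0.1·(-11, 14) = (-2.9, 0.1)
(p₂, q₂) = (-2.9, 0.1) − 0.1·(-6, 6.2) = (-2.3, -0.52)

(-2.3, -0.52)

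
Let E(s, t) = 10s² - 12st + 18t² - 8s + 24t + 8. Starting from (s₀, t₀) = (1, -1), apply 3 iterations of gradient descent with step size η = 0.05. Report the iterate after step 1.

∇E = (20s - 12t - 8, -12s + 36t + 24)
(s₁, t₁) = (1, -1) − 0.05·(24, -24) = (-0.2, 0.2)

(-0.2, 0.2)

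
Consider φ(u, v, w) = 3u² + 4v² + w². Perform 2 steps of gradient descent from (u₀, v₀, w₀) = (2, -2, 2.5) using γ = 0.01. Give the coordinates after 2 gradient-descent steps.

(1.7672, -1.6928, 2.401)

∇φ = (6u, 8v, 2w)
Step 1: at (2, -2, 2.5), ∇φ = (12, -16, 5) → (2, -2, 2.5) − 0.01·(12, -16, 5) = (1.88, -1.84, 2.45)
Step 2: at (1.88, -1.84, 2.45), ∇φ = (11.28, -14.72, 4.9) → (1.88, -1.84, 2.45) − 0.01·(11.28, -14.72, 4.9) = (1.7672, -1.6928, 2.401)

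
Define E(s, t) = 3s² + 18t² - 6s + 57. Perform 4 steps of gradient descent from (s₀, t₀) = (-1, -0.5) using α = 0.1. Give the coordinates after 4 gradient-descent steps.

∇E = (6s - 6, 36t)
(s₁, t₁) = (-1, -0.5) − 0.1·(-12, -18) = (0.2, 1.3)
(s₂, t₂) = (0.2, 1.3) − 0.1·(-4.8, 46.8) = (0.68, -3.38)
(s₃, t₃) = (0.68, -3.38) − 0.1·(-1.92, -121.68) = (0.872, 8.788)
(s₄, t₄) = (0.872, 8.788) − 0.1·(-0.768, 316.368) = (0.9488, -22.8488)

(0.9488, -22.8488)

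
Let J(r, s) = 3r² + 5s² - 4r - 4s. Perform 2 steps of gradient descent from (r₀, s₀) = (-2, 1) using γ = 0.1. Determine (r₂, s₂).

∇J = (6r - 4, 10s - 4)
Step 1: at (-2, 1), ∇J = (-16, 6) → (-2, 1) − 0.1·(-16, 6) = (-0.4, 0.4)
Step 2: at (-0.4, 0.4), ∇J = (-6.4, 0) → (-0.4, 0.4) − 0.1·(-6.4, 0) = (0.24, 0.4)

(0.24, 0.4)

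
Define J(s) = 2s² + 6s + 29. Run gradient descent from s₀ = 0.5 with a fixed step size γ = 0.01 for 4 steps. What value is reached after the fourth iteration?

0.19869312

J′(s) = 4s + 6
Step 1: J′(0.5) = 8; s₁ = 0.5 − 0.01·8 = 0.42
Step 2: J′(0.42) = 7.68; s₂ = 0.42 − 0.01·7.68 = 0.3432
Step 3: J′(0.3432) = 7.3728; s₃ = 0.3432 − 0.01·7.3728 = 0.269472
Step 4: J′(0.269472) = 7.077888; s₄ = 0.269472 − 0.01·7.077888 = 0.19869312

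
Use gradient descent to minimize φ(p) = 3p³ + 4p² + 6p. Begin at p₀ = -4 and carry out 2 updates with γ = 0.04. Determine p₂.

-33.543424

φ′(p) = 9p² + 8p + 6
Step 1: φ′(-4) = 118; p₁ = -4 − 0.04·118 = -8.72
Step 2: φ′(-8.72) = 620.5856; p₂ = -8.72 − 0.04·620.5856 = -33.543424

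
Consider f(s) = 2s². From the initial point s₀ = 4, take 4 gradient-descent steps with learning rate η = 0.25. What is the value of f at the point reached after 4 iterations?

0

f′(s) = 4s
Step 1: f′(4) = 16; s₁ = 4 − 0.25·16 = 0
Step 2: f′(0) = 0; s₂ = 0 − 0.25·0 = 0
Step 3: f′(0) = 0; s₃ = 0 − 0.25·0 = 0
Step 4: f′(0) = 0; s₄ = 0 − 0.25·0 = 0
f(0) = 0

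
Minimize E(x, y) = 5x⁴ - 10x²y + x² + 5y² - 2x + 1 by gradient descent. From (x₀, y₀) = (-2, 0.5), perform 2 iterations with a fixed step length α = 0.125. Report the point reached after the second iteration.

∇E = (20x³ - 20xy + 2x - 2, -10x² + 10y)
(x₁, y₁) = (-2, 0.5) − 0.125·(-146, -35) = (16.25, 4.875)
(x₂, y₂) = (16.25, 4.875) − 0.125·(84266.4375, -2591.875) = (-10517.0546875, 328.859375)

(-10517.0546875, 328.859375)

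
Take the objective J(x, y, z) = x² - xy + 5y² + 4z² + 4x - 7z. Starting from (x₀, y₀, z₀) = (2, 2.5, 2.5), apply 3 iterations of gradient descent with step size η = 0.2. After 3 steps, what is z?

0.524

∇J = (2x - y + 4, -x + 10y, 8z - 7)
Step 1: at (2, 2.5, 2.5), ∇J = (5.5, 23, 13) → (2, 2.5, 2.5) − 0.2·(5.5, 23, 13) = (0.9, -2.1, -0.1)
Step 2: at (0.9, -2.1, -0.1), ∇J = (7.9, -21.9, -7.8) → (0.9, -2.1, -0.1) − 0.2·(7.9, -21.9, -7.8) = (-0.68, 2.28, 1.46)
Step 3: at (-0.68, 2.28, 1.46), ∇J = (0.36, 23.48, 4.68) → (-0.68, 2.28, 1.46) − 0.2·(0.36, 23.48, 4.68) = (-0.752, -2.416, 0.524)
z = 0.524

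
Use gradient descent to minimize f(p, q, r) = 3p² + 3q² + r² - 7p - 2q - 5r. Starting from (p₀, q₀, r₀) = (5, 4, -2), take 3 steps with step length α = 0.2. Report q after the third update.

∇f = (6p - 7, 6q - 2, 2r - 5)
Step 1: at (5, 4, -2), ∇f = (23, 22, -9) → (5, 4, -2) − 0.2·(23, 22, -9) = (0.4, -0.4, -0.2)
Step 2: at (0.4, -0.4, -0.2), ∇f = (-4.6, -4.4, -5.4) → (0.4, -0.4, -0.2) − 0.2·(-4.6, -4.4, -5.4) = (1.32, 0.48, 0.88)
Step 3: at (1.32, 0.48, 0.88), ∇f = (0.92, 0.88, -3.24) → (1.32, 0.48, 0.88) − 0.2·(0.92, 0.88, -3.24) = (1.136, 0.304, 1.528)
q = 0.304

0.304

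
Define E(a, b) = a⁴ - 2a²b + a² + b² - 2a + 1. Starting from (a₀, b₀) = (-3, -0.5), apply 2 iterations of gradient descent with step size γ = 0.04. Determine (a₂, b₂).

(0.82466048, 0.521952)

∇E = (4a³ - 4ab + 2a - 2, -2a² + 2b)
(a₁, b₁) = (-3, -0.5) − 0.04·(-122, -19) = (1.88, 0.26)
(a₂, b₂) = (1.88, 0.26) − 0.04·(26.383488, -6.5488) = (0.82466048, 0.521952)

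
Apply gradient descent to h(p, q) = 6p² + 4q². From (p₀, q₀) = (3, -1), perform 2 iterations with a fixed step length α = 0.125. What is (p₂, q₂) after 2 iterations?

∇h = (12p, 8q)
Step 1: at (3, -1), ∇h = (36, -8) → (3, -1) − 0.125·(36, -8) = (-1.5, 0)
Step 2: at (-1.5, 0), ∇h = (-18, 0) → (-1.5, 0) − 0.125·(-18, 0) = (0.75, 0)

(0.75, 0)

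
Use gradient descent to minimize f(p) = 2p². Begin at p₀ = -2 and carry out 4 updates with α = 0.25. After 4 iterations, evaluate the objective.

f′(p) = 4p
Step 1: f′(-2) = -8; p₁ = -2 − 0.25·(-8) = 0
Step 2: f′(0) = 0; p₂ = 0 − 0.25·0 = 0
Step 3: f′(0) = 0; p₃ = 0 − 0.25·0 = 0
Step 4: f′(0) = 0; p₄ = 0 − 0.25·0 = 0
f(0) = 0

0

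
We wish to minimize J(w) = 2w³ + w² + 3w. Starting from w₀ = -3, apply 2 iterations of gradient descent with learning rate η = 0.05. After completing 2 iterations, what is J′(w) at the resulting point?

1215.927318375

J′(w) = 6w² + 2w + 3
w₁ = -3 − 0.05·51 = -5.55
w₂ = -5.55 − 0.05·176.715 = -14.38575
J′(w) at (-14.38575) = 1215.927318375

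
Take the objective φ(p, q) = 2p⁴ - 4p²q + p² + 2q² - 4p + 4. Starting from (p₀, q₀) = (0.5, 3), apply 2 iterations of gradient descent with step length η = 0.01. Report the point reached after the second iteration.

∇φ = (8p³ - 8pq + 2p - 4, -4p² + 4q)
Step 1: at (0.5, 3), ∇φ = (-14, 11) → (0.5, 3) − 0.01·(-14, 11) = (0.64, 2.89)
Step 2: at (0.64, 2.89), ∇φ = (-15.419648, 9.9216) → (0.64, 2.89) − 0.01·(-15.419648, 9.9216) = (0.79419648, 2.790784)

(0.79419648, 2.790784)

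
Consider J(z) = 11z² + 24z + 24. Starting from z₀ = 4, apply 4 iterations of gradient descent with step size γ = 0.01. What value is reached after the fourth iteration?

J′(z) = 22z + 24
Step 1: J′(4) = 112; z₁ = 4 − 0.01·112 = 2.88
Step 2: J′(2.88) = 87.36; z₂ = 2.88 − 0.01·87.36 = 2.0064
Step 3: J′(2.0064) = 68.1408; z₃ = 2.0064 − 0.01·68.1408 = 1.324992
Step 4: J′(1.324992) = 53.149824; z₄ = 1.324992 − 0.01·53.149824 = 0.79349376

0.79349376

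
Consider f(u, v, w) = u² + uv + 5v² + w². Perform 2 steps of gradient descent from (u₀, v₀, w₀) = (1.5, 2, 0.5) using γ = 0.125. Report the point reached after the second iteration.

(0.7421875, 0.0625, 0.28125)

∇f = (2u + v, u + 10v, 2w)
(u₁, v₁, w₁) = (1.5, 2, 0.5) − 0.125·(5, 21.5, 1) = (0.875, -0.6875, 0.375)
(u₂, v₂, w₂) = (0.875, -0.6875, 0.375) − 0.125·(1.0625, -6, 0.75) = (0.7421875, 0.0625, 0.28125)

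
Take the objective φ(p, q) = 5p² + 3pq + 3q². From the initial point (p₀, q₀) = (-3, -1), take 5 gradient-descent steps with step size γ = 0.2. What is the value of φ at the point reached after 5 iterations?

912.9921871872

∇φ = (10p + 3q, 3p + 6q)
Step 1: at (-3, -1), ∇φ = (-33, -15) → (-3, -1) − 0.2·(-33, -15) = (3.6, 2)
Step 2: at (3.6, 2), ∇φ = (42, 22.8) → (3.6, 2) − 0.2·(42, 22.8) = (-4.8, -2.56)
Step 3: at (-4.8, -2.56), ∇φ = (-55.68, -29.76) → (-4.8, -2.56) − 0.2·(-55.68, -29.76) = (6.336, 3.392)
Step 4: at (6.336, 3.392), ∇φ = (73.536, 39.36) → (6.336, 3.392) − 0.2·(73.536, 39.36) = (-8.3712, -4.48)
Step 5: at (-8.3712, -4.48), ∇φ = (-97.152, -51.9936) → (-8.3712, -4.48) − 0.2·(-97.152, -51.9936) = (11.0592, 5.91872)
φ(11.0592, 5.91872) = 912.9921871872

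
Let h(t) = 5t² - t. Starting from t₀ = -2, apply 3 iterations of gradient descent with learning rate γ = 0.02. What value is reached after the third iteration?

h′(t) = 10t - 1
Step 1: h′(-2) = -21; t₁ = -2 − 0.02·(-21) = -1.58
Step 2: h′(-1.58) = -16.8; t₂ = -1.58 − 0.02·(-16.8) = -1.244
Step 3: h′(-1.244) = -13.44; t₃ = -1.244 − 0.02·(-13.44) = -0.9752

-0.9752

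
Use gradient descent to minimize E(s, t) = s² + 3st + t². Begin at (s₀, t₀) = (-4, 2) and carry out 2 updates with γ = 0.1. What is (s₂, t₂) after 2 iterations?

∇E = (2s + 3t, 3s + 2t)
Step 1: at (-4, 2), ∇E = (-2, -8) → (-4, 2) − 0.1·(-2, -8) = (-3.8, 2.8)
Step 2: at (-3.8, 2.8), ∇E = (0.8, -5.8) → (-3.8, 2.8) − 0.1·(0.8, -5.8) = (-3.88, 3.38)

(-3.88, 3.38)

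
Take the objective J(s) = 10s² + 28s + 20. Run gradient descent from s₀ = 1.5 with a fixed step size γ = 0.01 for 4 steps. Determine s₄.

-0.21216

J′(s) = 20s + 28
s₁ = 1.5 − 0.01·58 = 0.92
s₂ = 0.92 − 0.01·46.4 = 0.456
s₃ = 0.456 − 0.01·37.12 = 0.0848
s₄ = 0.0848 − 0.01·29.696 = -0.21216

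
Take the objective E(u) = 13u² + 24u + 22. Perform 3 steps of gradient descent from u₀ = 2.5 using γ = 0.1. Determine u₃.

-14.944

E′(u) = 26u + 24
u₁ = 2.5 − 0.1·89 = -6.4
u₂ = -6.4 − 0.1·(-142.4) = 7.84
u₃ = 7.84 − 0.1·227.84 = -14.944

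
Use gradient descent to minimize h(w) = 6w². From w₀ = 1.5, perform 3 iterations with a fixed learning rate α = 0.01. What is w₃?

1.022208

h′(w) = 12w
w₁ = 1.5 − 0.01·18 = 1.32
w₂ = 1.32 − 0.01·15.84 = 1.1616
w₃ = 1.1616 − 0.01·13.9392 = 1.022208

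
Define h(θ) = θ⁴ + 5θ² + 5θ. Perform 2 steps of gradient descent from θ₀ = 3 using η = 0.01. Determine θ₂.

h′(θ) = 4θ³ + 10θ + 5
Step 1: h′(3) = 143; θ₁ = 3 − 0.01·143 = 1.57
Step 2: h′(1.57) = 36.179572; θ₂ = 1.57 − 0.01·36.179572 = 1.20820428

1.20820428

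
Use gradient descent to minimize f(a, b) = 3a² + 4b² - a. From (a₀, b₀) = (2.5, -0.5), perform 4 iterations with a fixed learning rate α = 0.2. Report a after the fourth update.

∇f = (6a - 1, 8b)
Step 1: at (2.5, -0.5), ∇f = (14, -4) → (2.5, -0.5) − 0.2·(14, -4) = (-0.3, 0.3)
Step 2: at (-0.3, 0.3), ∇f = (-2.8, 2.4) → (-0.3, 0.3) − 0.2·(-2.8, 2.4) = (0.26, -0.18)
Step 3: at (0.26, -0.18), ∇f = (0.56, -1.44) → (0.26, -0.18) − 0.2·(0.56, -1.44) = (0.148, 0.108)
Step 4: at (0.148, 0.108), ∇f = (-0.112, 0.864) → (0.148, 0.108) − 0.2·(-0.112, 0.864) = (0.1704, -0.0648)
a = 0.1704

0.1704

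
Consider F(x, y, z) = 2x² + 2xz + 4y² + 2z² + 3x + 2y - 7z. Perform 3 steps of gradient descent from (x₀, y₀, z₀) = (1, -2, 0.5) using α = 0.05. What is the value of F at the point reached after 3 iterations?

-4.6845345

∇F = (4x + 2z + 3, 8y + 2, 2x + 4z - 7)
Step 1: at (1, -2, 0.5), ∇F = (8, -14, -3) → (1, -2, 0.5) − 0.05·(8, -14, -3) = (0.6, -1.3, 0.65)
Step 2: at (0.6, -1.3, 0.65), ∇F = (6.7, -8.4, -3.2) → (0.6, -1.3, 0.65) − 0.05·(6.7, -8.4, -3.2) = (0.265, -0.88, 0.81)
Step 3: at (0.265, -0.88, 0.81), ∇F = (5.68, -5.04, -3.23) → (0.265, -0.88, 0.81) − 0.05·(5.68, -5.04, -3.23) = (-0.019, -0.628, 0.9715)
F(-0.019, -0.628, 0.9715) = -4.6845345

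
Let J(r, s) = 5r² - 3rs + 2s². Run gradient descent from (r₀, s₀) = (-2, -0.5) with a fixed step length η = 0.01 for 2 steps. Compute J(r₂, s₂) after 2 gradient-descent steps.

∇J = (10r - 3s, -3r + 4s)
(r₁, s₁) = (-2, -0.5) − 0.01·(-18.5, 4) = (-1.815, -0.54)
(r₂, s₂) = (-1.815, -0.54) − 0.01·(-16.53, 3.285) = (-1.6497, -0.57285)
J(-1.6497, -0.57285) = 11.42877276

11.42877276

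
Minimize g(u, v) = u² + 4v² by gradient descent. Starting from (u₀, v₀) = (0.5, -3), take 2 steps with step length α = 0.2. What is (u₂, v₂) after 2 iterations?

∇g = (2u, 8v)
(u₁, v₁) = (0.5, -3) − 0.2·(1, -24) = (0.3, 1.8)
(u₂, v₂) = (0.3, 1.8) − 0.2·(0.6, 14.4) = (0.18, -1.08)

(0.18, -1.08)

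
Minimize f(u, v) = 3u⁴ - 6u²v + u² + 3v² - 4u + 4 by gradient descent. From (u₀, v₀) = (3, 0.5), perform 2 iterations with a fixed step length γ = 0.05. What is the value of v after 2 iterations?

∇f = (12u³ - 12uv + 2u - 4, -6u² + 6v)
(u₁, v₁) = (3, 0.5) − 0.05·(308, -51) = (-12.4, 3.05)
(u₂, v₂) = (-12.4, 3.05) − 0.05·(-22454.448, -904.26) = (1110.3224, 48.263)
v = 48.263

48.263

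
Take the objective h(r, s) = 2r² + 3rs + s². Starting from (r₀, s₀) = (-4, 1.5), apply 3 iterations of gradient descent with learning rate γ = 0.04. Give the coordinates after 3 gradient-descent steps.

(-2.941632, 2.348736)

∇h = (4r + 3s, 3r + 2s)
(r₁, s₁) = (-4, 1.5) − 0.04·(-11.5, -9) = (-3.54, 1.86)
(r₂, s₂) = (-3.54, 1.86) − 0.04·(-8.58, -6.9) = (-3.1968, 2.136)
(r₃, s₃) = (-3.1968, 2.136) − 0.04·(-6.3792, -5.3184) = (-2.941632, 2.348736)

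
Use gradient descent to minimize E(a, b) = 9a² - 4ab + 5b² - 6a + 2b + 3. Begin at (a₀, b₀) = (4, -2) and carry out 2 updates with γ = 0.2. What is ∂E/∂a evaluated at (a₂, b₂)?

∇E = (18a - 4b - 6, -4a + 10b + 2)
Step 1: at (4, -2), ∇E = (74, -34) → (4, -2) − 0.2·(74, -34) = (-10.8, 4.8)
Step 2: at (-10.8, 4.8), ∇E = (-219.6, 93.2) → (-10.8, 4.8) − 0.2·(-219.6, 93.2) = (33.12, -13.84)
∂E/∂a at (33.12, -13.84) = 645.52

645.52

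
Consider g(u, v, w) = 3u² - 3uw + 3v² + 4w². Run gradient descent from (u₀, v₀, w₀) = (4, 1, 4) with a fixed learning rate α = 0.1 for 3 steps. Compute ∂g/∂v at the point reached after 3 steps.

∇g = (6u - 3w, 6v, -3u + 8w)
Step 1: at (4, 1, 4), ∇g = (12, 6, 20) → (4, 1, 4) − 0.1·(12, 6, 20) = (2.8, 0.4, 2)
Step 2: at (2.8, 0.4, 2), ∇g = (10.8, 2.4, 7.6) → (2.8, 0.4, 2) − 0.1·(10.8, 2.4, 7.6) = (1.72, 0.16, 1.24)
Step 3: at (1.72, 0.16, 1.24), ∇g = (6.6, 0.96, 4.76) → (1.72, 0.16, 1.24) − 0.1·(6.6, 0.96, 4.76) = (1.06, 0.064, 0.764)
∂g/∂v at (1.06, 0.064, 0.764) = 0.384

0.384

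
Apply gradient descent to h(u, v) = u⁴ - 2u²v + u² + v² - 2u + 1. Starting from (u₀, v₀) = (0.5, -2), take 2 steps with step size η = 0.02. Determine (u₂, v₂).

(0.38073544, -1.826204)

∇h = (4u³ - 4uv + 2u - 2, -2u² + 2v)
(u₁, v₁) = (0.5, -2) − 0.02·(3.5, -4.5) = (0.43, -1.91)
(u₂, v₂) = (0.43, -1.91) − 0.02·(2.463228, -4.1898) = (0.38073544, -1.826204)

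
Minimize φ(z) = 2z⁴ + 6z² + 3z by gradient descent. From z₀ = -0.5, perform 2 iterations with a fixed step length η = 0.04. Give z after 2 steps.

-0.28422272

φ′(z) = 8z³ + 12z + 3
Step 1: φ′(-0.5) = -4; z₁ = -0.5 − 0.04·(-4) = -0.34
Step 2: φ′(-0.34) = -1.394432; z₂ = -0.34 − 0.04·(-1.394432) = -0.28422272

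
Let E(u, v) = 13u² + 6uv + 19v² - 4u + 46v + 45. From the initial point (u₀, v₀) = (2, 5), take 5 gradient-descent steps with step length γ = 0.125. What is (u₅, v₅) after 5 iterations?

(-2677.50390625, -6536.0703125)

∇E = (26u + 6v - 4, 6u + 38v + 46)
(u₁, v₁) = (2, 5) − 0.125·(78, 248) = (-7.75, -26)
(u₂, v₂) = (-7.75, -26) − 0.125·(-361.5, -988.5) = (37.4375, 97.5625)
(u₃, v₃) = (37.4375, 97.5625) − 0.125·(1554.75, 3978) = (-156.90625, -399.6875)
(u₄, v₄) = (-156.90625, -399.6875) − 0.125·(-6481.6875, -16083.5625) = (653.3046875, 1610.7578125)
(u₅, v₅) = (653.3046875, 1610.7578125) − 0.125·(26646.46875, 65174.625) = (-2677.50390625, -6536.0703125)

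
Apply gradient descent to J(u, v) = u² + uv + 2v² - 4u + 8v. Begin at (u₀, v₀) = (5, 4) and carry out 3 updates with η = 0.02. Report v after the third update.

2.406776

∇J = (2u + v - 4, u + 4v + 8)
Step 1: at (5, 4), ∇J = (10, 29) → (5, 4) − 0.02·(10, 29) = (4.8, 3.42)
Step 2: at (4.8, 3.42), ∇J = (9.02, 26.48) → (4.8, 3.42) − 0.02·(9.02, 26.48) = (4.6196, 2.8904)
Step 3: at (4.6196, 2.8904), ∇J = (8.1296, 24.1812) → (4.6196, 2.8904) − 0.02·(8.1296, 24.1812) = (4.457008, 2.406776)
v = 2.406776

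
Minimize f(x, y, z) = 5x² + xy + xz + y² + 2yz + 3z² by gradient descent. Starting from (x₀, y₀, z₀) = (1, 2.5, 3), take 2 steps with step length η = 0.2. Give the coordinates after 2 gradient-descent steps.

∇f = (10x + y + z, x + 2y + 2z, x + 2y + 6z)
Step 1: at (1, 2.5, 3), ∇f = (15.5, 12, 24) → (1, 2.5, 3) − 0.2·(15.5, 12, 24) = (-2.1, 0.1, -1.8)
Step 2: at (-2.1, 0.1, -1.8), ∇f = (-22.7, -5.5, -12.7) → (-2.1, 0.1, -1.8) − 0.2·(-22.7, -5.5, -12.7) = (2.44, 1.2, 0.74)

(2.44, 1.2, 0.74)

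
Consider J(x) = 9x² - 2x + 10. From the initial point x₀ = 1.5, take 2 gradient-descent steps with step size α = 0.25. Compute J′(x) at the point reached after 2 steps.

306.25

J′(x) = 18x - 2
x₁ = 1.5 − 0.25·25 = -4.75
x₂ = -4.75 − 0.25·(-87.5) = 17.125
J′(x) at (17.125) = 306.25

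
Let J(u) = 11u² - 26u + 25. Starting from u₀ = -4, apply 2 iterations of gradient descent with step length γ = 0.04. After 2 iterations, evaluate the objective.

J′(u) = 22u - 26
u₁ = -4 − 0.04·(-114) = 0.56
u₂ = 0.56 − 0.04·(-13.68) = 1.1072
J(1.1072) = 9.69761024

9.69761024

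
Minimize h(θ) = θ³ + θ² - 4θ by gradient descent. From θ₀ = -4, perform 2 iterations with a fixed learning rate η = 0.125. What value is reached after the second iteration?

h′(θ) = 3θ² + 2θ - 4
Step 1: h′(-4) = 36; θ₁ = -4 − 0.125·36 = -8.5
Step 2: h′(-8.5) = 195.75; θ₂ = -8.5 − 0.125·195.75 = -32.96875

-32.96875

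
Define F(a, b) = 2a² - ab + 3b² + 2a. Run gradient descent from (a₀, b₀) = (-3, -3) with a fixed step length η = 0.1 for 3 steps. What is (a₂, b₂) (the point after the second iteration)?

∇F = (4a - b + 2, -a + 6b)
Step 1: at (-3, -3), ∇F = (-7, -15) → (-3, -3) − 0.1·(-7, -15) = (-2.3, -1.5)
Step 2: at (-2.3, -1.5), ∇F = (-5.7, -6.7) → (-2.3, -1.5) − 0.1·(-5.7, -6.7) = (-1.73, -0.83)

(-1.73, -0.83)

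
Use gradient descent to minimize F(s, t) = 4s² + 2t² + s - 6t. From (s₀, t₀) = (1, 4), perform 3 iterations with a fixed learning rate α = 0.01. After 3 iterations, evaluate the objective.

8.291644565504

∇F = (8s + 1, 4t - 6)
(s₁, t₁) = (1, 4) − 0.01·(9, 10) = (0.91, 3.9)
(s₂, t₂) = (0.91, 3.9) − 0.01·(8.28, 9.6) = (0.8272, 3.804)
(s₃, t₃) = (0.8272, 3.804) − 0.01·(7.6176, 9.216) = (0.751024, 3.71184)
F(0.751024, 3.71184) = 8.291644565504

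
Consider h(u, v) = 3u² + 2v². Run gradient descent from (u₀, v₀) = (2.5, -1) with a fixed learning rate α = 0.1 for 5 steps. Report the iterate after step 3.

∇h = (6u, 4v)
Step 1: at (2.5, -1), ∇h = (15, -4) → (2.5, -1) − 0.1·(15, -4) = (1, -0.6)
Step 2: at (1, -0.6), ∇h = (6, -2.4) → (1, -0.6) − 0.1·(6, -2.4) = (0.4, -0.36)
Step 3: at (0.4, -0.36), ∇h = (2.4, -1.44) → (0.4, -0.36) − 0.1·(2.4, -1.44) = (0.16, -0.216)

(0.16, -0.216)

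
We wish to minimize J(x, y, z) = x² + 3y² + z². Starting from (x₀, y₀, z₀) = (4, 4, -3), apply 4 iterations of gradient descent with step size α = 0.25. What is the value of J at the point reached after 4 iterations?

∇J = (2x, 6y, 2z)
(x₁, y₁, z₁) = (4, 4, -3) − 0.25·(8, 24, -6) = (2, -2, -1.5)
(x₂, y₂, z₂) = (2, -2, -1.5) − 0.25·(4, -12, -3) = (1, 1, -0.75)
(x₃, y₃, z₃) = (1, 1, -0.75) − 0.25·(2, 6, -1.5) = (0.5, -0.5, -0.375)
(x₄, y₄, z₄) = (0.5, -0.5, -0.375) − 0.25·(1, -3, -0.75) = (0.25, 0.25, -0.1875)
J(0.25, 0.25, -0.1875) = 0.28515625

0.28515625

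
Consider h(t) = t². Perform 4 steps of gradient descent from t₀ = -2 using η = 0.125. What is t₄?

-0.6328125

h′(t) = 2t
Step 1: h′(-2) = -4; t₁ = -2 − 0.125·(-4) = -1.5
Step 2: h′(-1.5) = -3; t₂ = -1.5 − 0.125·(-3) = -1.125
Step 3: h′(-1.125) = -2.25; t₃ = -1.125 − 0.125·(-2.25) = -0.84375
Step 4: h′(-0.84375) = -1.6875; t₄ = -0.84375 − 0.125·(-1.6875) = -0.6328125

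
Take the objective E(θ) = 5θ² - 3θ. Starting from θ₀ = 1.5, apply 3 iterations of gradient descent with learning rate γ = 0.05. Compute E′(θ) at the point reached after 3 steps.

E′(θ) = 10θ - 3
Step 1: E′(1.5) = 12; θ₁ = 1.5 − 0.05·12 = 0.9
Step 2: E′(0.9) = 6; θ₂ = 0.9 − 0.05·6 = 0.6
Step 3: E′(0.6) = 3; θ₃ = 0.6 − 0.05·3 = 0.45
E′(θ) at (0.45) = 1.5

1.5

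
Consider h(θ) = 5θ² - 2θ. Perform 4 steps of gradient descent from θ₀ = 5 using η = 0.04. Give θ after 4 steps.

0.82208

h′(θ) = 10θ - 2
θ₁ = 5 − 0.04·48 = 3.08
θ₂ = 3.08 − 0.04·28.8 = 1.928
θ₃ = 1.928 − 0.04·17.28 = 1.2368
θ₄ = 1.2368 − 0.04·10.368 = 0.82208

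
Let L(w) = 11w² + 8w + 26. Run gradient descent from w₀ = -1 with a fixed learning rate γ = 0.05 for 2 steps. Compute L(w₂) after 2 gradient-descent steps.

24.5459

L′(w) = 22w + 8
Step 1: L′(-1) = -14; w₁ = -1 − 0.05·(-14) = -0.3
Step 2: L′(-0.3) = 1.4; w₂ = -0.3 − 0.05·1.4 = -0.37
L(-0.37) = 24.5459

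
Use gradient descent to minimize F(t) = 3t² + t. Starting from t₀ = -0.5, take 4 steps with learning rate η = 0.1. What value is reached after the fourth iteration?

F′(t) = 6t + 1
Step 1: F′(-0.5) = -2; t₁ = -0.5 − 0.1·(-2) = -0.3
Step 2: F′(-0.3) = -0.8; t₂ = -0.3 − 0.1·(-0.8) = -0.22
Step 3: F′(-0.22) = -0.32; t₃ = -0.22 − 0.1·(-0.32) = -0.188
Step 4: F′(-0.188) = -0.128; t₄ = -0.188 − 0.1·(-0.128) = -0.1752

-0.1752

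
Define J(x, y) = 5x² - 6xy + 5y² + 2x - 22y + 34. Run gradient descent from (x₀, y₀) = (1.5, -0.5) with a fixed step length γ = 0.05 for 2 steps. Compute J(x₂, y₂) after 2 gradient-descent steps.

∇J = (10x - 6y + 2, -6x + 10y - 22)
(x₁, y₁) = (1.5, -0.5) − 0.05·(20, -36) = (0.5, 1.3)
(x₂, y₂) = (0.5, 1.3) − 0.05·(-0.8, -12) = (0.54, 1.9)
J(0.54, 1.9) = 6.632

6.632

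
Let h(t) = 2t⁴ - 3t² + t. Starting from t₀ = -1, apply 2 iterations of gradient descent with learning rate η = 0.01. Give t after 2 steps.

-0.98177608

h′(t) = 8t³ - 6t + 1
Step 1: h′(-1) = -1; t₁ = -1 − 0.01·(-1) = -0.99
Step 2: h′(-0.99) = -0.822392; t₂ = -0.99 − 0.01·(-0.822392) = -0.98177608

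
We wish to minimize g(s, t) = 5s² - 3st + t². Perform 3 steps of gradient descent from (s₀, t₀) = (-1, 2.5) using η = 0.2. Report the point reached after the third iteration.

∇g = (10s - 3t, -3s + 2t)
Step 1: at (-1, 2.5), ∇g = (-17.5, 8) → (-1, 2.5) − 0.2·(-17.5, 8) = (2.5, 0.9)
Step 2: at (2.5, 0.9), ∇g = (22.3, -5.7) → (2.5, 0.9) − 0.2·(22.3, -5.7) = (-1.96, 2.04)
Step 3: at (-1.96, 2.04), ∇g = (-25.72, 9.96) → (-1.96, 2.04) − 0.2·(-25.72, 9.96) = (3.184, 0.048)

(3.184, 0.048)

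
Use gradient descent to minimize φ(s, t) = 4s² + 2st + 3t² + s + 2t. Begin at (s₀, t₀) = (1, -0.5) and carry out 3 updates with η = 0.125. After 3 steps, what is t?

-0.359375

∇φ = (8s + 2t + 1, 2s + 6t + 2)
(s₁, t₁) = (1, -0.5) − 0.125·(8, 1) = (0, -0.625)
(s₂, t₂) = (0, -0.625) − 0.125·(-0.25, -1.75) = (0.03125, -0.40625)
(s₃, t₃) = (0.03125, -0.40625) − 0.125·(0.4375, -0.375) = (-0.0234375, -0.359375)
t = -0.359375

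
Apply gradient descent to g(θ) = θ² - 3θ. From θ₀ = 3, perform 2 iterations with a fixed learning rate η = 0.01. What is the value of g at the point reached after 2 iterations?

-0.17467164

g′(θ) = 2θ - 3
Step 1: g′(3) = 3; θ₁ = 3 − 0.01·3 = 2.97
Step 2: g′(2.97) = 2.94; θ₂ = 2.97 − 0.01·2.94 = 2.9406
g(2.9406) = -0.17467164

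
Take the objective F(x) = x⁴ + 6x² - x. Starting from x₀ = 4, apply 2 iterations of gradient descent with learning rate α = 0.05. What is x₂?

272.829175

F′(x) = 4x³ + 12x - 1
Step 1: F′(4) = 303; x₁ = 4 − 0.05·303 = -11.15
Step 2: F′(-11.15) = -5679.5835; x₂ = -11.15 − 0.05·(-5679.5835) = 272.829175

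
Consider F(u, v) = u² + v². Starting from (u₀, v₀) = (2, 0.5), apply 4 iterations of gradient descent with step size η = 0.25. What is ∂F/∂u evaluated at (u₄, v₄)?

0.25

∇F = (2u, 2v)
Step 1: at (2, 0.5), ∇F = (4, 1) → (2, 0.5) − 0.25·(4, 1) = (1, 0.25)
Step 2: at (1, 0.25), ∇F = (2, 0.5) → (1, 0.25) − 0.25·(2, 0.5) = (0.5, 0.125)
Step 3: at (0.5, 0.125), ∇F = (1, 0.25) → (0.5, 0.125) − 0.25·(1, 0.25) = (0.25, 0.0625)
Step 4: at (0.25, 0.0625), ∇F = (0.5, 0.125) → (0.25, 0.0625) − 0.25·(0.5, 0.125) = (0.125, 0.03125)
∂F/∂u at (0.125, 0.03125) = 0.25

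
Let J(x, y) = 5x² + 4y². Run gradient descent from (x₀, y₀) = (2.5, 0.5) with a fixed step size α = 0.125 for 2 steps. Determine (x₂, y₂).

(0.15625, 0)

∇J = (10x, 8y)
Step 1: at (2.5, 0.5), ∇J = (25, 4) → (2.5, 0.5) − 0.125·(25, 4) = (-0.625, 0)
Step 2: at (-0.625, 0), ∇J = (-6.25, 0) → (-0.625, 0) − 0.125·(-6.25, 0) = (0.15625, 0)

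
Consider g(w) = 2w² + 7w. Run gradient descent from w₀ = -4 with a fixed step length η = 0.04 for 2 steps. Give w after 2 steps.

-3.3376

g′(w) = 4w + 7
Step 1: g′(-4) = -9; w₁ = -4 − 0.04·(-9) = -3.64
Step 2: g′(-3.64) = -7.56; w₂ = -3.64 − 0.04·(-7.56) = -3.3376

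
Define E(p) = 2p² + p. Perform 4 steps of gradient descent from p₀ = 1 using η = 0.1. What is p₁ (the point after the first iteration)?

E′(p) = 4p + 1
Step 1: E′(1) = 5; p₁ = 1 − 0.1·5 = 0.5

0.5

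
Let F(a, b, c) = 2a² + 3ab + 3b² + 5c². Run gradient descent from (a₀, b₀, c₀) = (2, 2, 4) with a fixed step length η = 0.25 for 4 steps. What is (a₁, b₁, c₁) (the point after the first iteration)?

∇F = (4a + 3b, 3a + 6b, 10c)
(a₁, b₁, c₁) = (2, 2, 4) − 0.25·(14, 18, 40) = (-1.5, -2.5, -6)

(-1.5, -2.5, -6)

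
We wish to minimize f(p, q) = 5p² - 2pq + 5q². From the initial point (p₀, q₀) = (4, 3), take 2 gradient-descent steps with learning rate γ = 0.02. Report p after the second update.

2.7584

∇f = (10p - 2q, -2p + 10q)
(p₁, q₁) = (4, 3) − 0.02·(34, 22) = (3.32, 2.56)
(p₂, q₂) = (3.32, 2.56) − 0.02·(28.08, 18.96) = (2.7584, 2.1808)
p = 2.7584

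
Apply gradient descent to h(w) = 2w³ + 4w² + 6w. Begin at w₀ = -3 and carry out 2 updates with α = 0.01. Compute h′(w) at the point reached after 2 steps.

h′(w) = 6w² + 8w + 6
w₁ = -3 − 0.01·36 = -3.36
w₂ = -3.36 − 0.01·46.8576 = -3.828576
h′(w) at (-3.828576) = 63.319357126656

63.319357126656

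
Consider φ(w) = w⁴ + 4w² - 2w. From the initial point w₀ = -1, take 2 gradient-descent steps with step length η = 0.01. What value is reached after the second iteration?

φ′(w) = 4w³ + 8w - 2
Step 1: φ′(-1) = -14; w₁ = -1 − 0.01·(-14) = -0.86
Step 2: φ′(-0.86) = -11.424224; w₂ = -0.86 − 0.01·(-11.424224) = -0.74575776

-0.74575776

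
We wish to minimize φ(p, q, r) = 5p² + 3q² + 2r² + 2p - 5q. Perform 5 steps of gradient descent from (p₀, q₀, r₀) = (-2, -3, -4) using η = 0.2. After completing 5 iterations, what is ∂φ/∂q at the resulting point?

∇φ = (10p + 2, 6q - 5, 4r)
(p₁, q₁, r₁) = (-2, -3, -4) − 0.2·(-18, -23, -16) = (1.6, 1.6, -0.8)
(p₂, q₂, r₂) = (1.6, 1.6, -0.8) − 0.2·(18, 4.6, -3.2) = (-2, 0.68, -0.16)
(p₃, q₃, r₃) = (-2, 0.68, -0.16) − 0.2·(-18, -0.92, -0.64) = (1.6, 0.864, -0.032)
(p₄, q₄, r₄) = (1.6, 0.864, -0.032) − 0.2·(18, 0.184, -0.128) = (-2, 0.8272, -0.0064)
(p₅, q₅, r₅) = (-2, 0.8272, -0.0064) − 0.2·(-18, -0.0368, -0.0256) = (1.6, 0.83456, -0.00128)
∂φ/∂q at (1.6, 0.83456, -0.00128) = 0.00736

0.00736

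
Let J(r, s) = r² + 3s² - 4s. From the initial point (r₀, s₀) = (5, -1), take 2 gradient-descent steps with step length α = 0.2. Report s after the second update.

∇J = (2r, 6s - 4)
Step 1: at (5, -1), ∇J = (10, -10) → (5, -1) − 0.2·(10, -10) = (3, 1)
Step 2: at (3, 1), ∇J = (6, 2) → (3, 1) − 0.2·(6, 2) = (1.8, 0.6)
s = 0.6

0.6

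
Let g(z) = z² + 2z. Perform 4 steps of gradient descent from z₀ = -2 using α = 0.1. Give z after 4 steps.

-1.4096

g′(z) = 2z + 2
z₁ = -2 − 0.1·(-2) = -1.8
z₂ = -1.8 − 0.1·(-1.6) = -1.64
z₃ = -1.64 − 0.1·(-1.28) = -1.512
z₄ = -1.512 − 0.1·(-1.024) = -1.4096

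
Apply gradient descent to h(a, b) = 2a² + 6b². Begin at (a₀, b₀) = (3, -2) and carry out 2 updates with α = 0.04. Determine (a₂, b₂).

∇h = (4a, 12b)
(a₁, b₁) = (3, -2) − 0.04·(12, -24) = (2.52, -1.04)
(a₂, b₂) = (2.52, -1.04) − 0.04·(10.08, -12.48) = (2.1168, -0.5408)

(2.1168, -0.5408)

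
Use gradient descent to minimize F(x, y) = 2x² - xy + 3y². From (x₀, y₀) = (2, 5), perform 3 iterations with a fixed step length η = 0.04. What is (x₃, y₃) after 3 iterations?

∇F = (4x - y, -x + 6y)
Step 1: at (2, 5), ∇F = (3, 28) → (2, 5) − 0.04·(3, 28) = (1.88, 3.88)
Step 2: at (1.88, 3.88), ∇F = (3.64, 21.4) → (1.88, 3.88) − 0.04·(3.64, 21.4) = (1.7344, 3.024)
Step 3: at (1.7344, 3.024), ∇F = (3.9136, 16.4096) → (1.7344, 3.024) − 0.04·(3.9136, 16.4096) = (1.577856, 2.367616)

(1.577856, 2.367616)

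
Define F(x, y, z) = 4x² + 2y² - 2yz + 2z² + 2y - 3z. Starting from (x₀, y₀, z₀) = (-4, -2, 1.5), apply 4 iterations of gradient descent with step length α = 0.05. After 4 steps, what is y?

∇F = (8x, 4y - 2z + 2, -2y + 4z - 3)
(x₁, y₁, z₁) = (-4, -2, 1.5) − 0.05·(-32, -9, 7) = (-2.4, -1.55, 1.15)
(x₂, y₂, z₂) = (-2.4, -1.55, 1.15) − 0.05·(-19.2, -6.5, 4.7) = (-1.44, -1.225, 0.915)
(x₃, y₃, z₃) = (-1.44, -1.225, 0.915) − 0.05·(-11.52, -4.73, 3.11) = (-0.864, -0.9885, 0.7595)
(x₄, y₄, z₄) = (-0.864, -0.9885, 0.7595) − 0.05·(-6.912, -3.473, 2.015) = (-0.5184, -0.81485, 0.65875)
y = -0.81485

-0.81485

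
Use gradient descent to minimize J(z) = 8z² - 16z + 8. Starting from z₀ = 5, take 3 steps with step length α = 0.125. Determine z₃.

J′(z) = 16z - 16
z₁ = 5 − 0.125·64 = -3
z₂ = -3 − 0.125·(-64) = 5
z₃ = 5 − 0.125·64 = -3

-3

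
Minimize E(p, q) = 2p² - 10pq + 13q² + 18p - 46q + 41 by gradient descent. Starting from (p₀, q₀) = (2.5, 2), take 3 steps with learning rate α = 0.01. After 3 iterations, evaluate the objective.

∇E = (4p - 10q + 18, -10p + 26q - 46)
(p₁, q₁) = (2.5, 2) − 0.01·(8, -19) = (2.42, 2.19)
(p₂, q₂) = (2.42, 2.19) − 0.01·(5.78, -13.26) = (2.3622, 2.3226)
(p₃, q₃) = (2.3622, 2.3226) − 0.01·(4.2228, -9.2344) = (2.319972, 2.414944)
E(2.319972, 2.414944) = 2.225996346656

2.225996346656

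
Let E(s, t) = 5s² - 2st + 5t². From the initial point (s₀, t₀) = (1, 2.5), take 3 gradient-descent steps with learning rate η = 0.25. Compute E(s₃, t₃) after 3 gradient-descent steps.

456.5

∇E = (10s - 2t, -2s + 10t)
(s₁, t₁) = (1, 2.5) − 0.25·(5, 23) = (-0.25, -3.25)
(s₂, t₂) = (-0.25, -3.25) − 0.25·(4, -32) = (-1.25, 4.75)
(s₃, t₃) = (-1.25, 4.75) − 0.25·(-22, 50) = (4.25, -7.75)
E(4.25, -7.75) = 456.5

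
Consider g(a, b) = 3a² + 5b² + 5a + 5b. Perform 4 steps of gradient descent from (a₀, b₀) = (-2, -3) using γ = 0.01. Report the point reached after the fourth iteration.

(-1.74420712, -2.14025)

∇g = (6a + 5, 10b + 5)
Step 1: at (-2, -3), ∇g = (-7, -25) → (-2, -3) − 0.01·(-7, -25) = (-1.93, -2.75)
Step 2: at (-1.93, -2.75), ∇g = (-6.58, -22.5) → (-1.93, -2.75) − 0.01·(-6.58, -22.5) = (-1.8642, -2.525)
Step 3: at (-1.8642, -2.525), ∇g = (-6.1852, -20.25) → (-1.8642, -2.525) − 0.01·(-6.1852, -20.25) = (-1.802348, -2.3225)
Step 4: at (-1.802348, -2.3225), ∇g = (-5.814088, -18.225) → (-1.802348, -2.3225) − 0.01·(-5.814088, -18.225) = (-1.74420712, -2.14025)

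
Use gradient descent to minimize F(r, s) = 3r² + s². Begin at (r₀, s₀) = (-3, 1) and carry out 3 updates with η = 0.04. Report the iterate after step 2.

(-1.7328, 0.8464)

∇F = (6r, 2s)
(r₁, s₁) = (-3, 1) − 0.04·(-18, 2) = (-2.28, 0.92)
(r₂, s₂) = (-2.28, 0.92) − 0.04·(-13.68, 1.84) = (-1.7328, 0.8464)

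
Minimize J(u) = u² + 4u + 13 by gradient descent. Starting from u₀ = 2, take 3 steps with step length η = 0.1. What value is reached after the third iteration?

J′(u) = 2u + 4
u₁ = 2 − 0.1·8 = 1.2
u₂ = 1.2 − 0.1·6.4 = 0.56
u₃ = 0.56 − 0.1·5.12 = 0.048

0.048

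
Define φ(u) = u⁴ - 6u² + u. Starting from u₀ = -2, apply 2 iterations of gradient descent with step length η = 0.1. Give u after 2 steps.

-2.0812

φ′(u) = 4u³ - 12u + 1
u₁ = -2 − 0.1·(-7) = -1.3
u₂ = -1.3 − 0.1·7.812 = -2.0812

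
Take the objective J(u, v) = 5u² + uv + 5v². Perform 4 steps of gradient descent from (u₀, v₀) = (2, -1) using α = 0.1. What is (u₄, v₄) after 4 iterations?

(0.0002, -0.0001)

∇J = (10u + v, u + 10v)
(u₁, v₁) = (2, -1) − 0.1·(19, -8) = (0.1, -0.2)
(u₂, v₂) = (0.1, -0.2) − 0.1·(0.8, -1.9) = (0.02, -0.01)
(u₃, v₃) = (0.02, -0.01) − 0.1·(0.19, -0.08) = (0.001, -0.002)
(u₄, v₄) = (0.001, -0.002) − 0.1·(0.008, -0.019) = (0.0002, -0.0001)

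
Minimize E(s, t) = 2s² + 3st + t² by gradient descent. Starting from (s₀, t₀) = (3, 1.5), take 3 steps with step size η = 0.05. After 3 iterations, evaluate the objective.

3.68036859375

∇E = (4s + 3t, 3s + 2t)
(s₁, t₁) = (3, 1.5) − 0.05·(16.5, 12) = (2.175, 0.9)
(s₂, t₂) = (2.175, 0.9) − 0.05·(11.4, 8.325) = (1.605, 0.48375)
(s₃, t₃) = (1.605, 0.48375) − 0.05·(7.87125, 5.7825) = (1.2114375, 0.194625)
E(1.2114375, 0.194625) = 3.68036859375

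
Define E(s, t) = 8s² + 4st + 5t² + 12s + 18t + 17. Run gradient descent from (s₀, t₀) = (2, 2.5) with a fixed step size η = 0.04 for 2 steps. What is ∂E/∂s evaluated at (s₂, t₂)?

0.5472

∇E = (16s + 4t + 12, 4s + 10t + 18)
(s₁, t₁) = (2, 2.5) − 0.04·(54, 51) = (-0.16, 0.46)
(s₂, t₂) = (-0.16, 0.46) − 0.04·(11.28, 21.96) = (-0.6112, -0.4184)
∂E/∂s at (-0.6112, -0.4184) = 0.5472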